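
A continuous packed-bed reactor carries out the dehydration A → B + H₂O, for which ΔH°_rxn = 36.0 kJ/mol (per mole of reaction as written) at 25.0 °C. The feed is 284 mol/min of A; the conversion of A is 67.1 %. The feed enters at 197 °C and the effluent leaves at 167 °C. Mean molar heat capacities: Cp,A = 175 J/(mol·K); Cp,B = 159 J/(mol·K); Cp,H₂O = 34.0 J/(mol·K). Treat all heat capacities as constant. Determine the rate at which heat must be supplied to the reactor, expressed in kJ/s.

Extent of reaction ξ = 0.671 × 284 = 190.56 mol/min
Reaction term: ξ·ΔH°_rxn = 190.56 × 36.0 = 6860.3 kJ/min
Sensible, feed 197→25 °C: -8548.4 kJ/min
Outlet flows (mol/min): A 93.436, B 190.56, H₂O 190.56
Sensible, products 25→167 °C: 7544.5 kJ/min
Q = ΔH = 5856.4 kJ/min = 97.606 kW
Heat supplied = 97.606 kJ/s

Q_in = 97.6 kJ/s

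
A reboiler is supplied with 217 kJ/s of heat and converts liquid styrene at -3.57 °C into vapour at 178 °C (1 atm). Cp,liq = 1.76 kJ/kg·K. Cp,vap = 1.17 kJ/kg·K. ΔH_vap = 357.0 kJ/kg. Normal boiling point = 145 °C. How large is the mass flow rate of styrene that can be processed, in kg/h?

Δh = 1.76×(145−-3.57) + 357.0 + 1.17×(178−145) = 657.09 kJ/kg
Q = 217 kJ/s = 217 kJ/s = 781200 kJ/h
ṁ = Q/Δh = 781200 / 657.09 = 1188.9 kg/h

ṁ = 1190 kg/h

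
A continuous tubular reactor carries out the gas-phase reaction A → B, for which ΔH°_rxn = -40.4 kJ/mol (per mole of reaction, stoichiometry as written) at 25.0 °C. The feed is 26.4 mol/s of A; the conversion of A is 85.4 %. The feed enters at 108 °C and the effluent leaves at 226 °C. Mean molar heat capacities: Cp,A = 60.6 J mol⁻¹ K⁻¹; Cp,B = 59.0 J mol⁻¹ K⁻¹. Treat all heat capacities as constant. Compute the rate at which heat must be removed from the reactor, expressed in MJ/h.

Q_out = 2630 MJ/h

Extent of reaction ξ = 0.854 × 26.4 = 22.546 mol/s
Reaction term: ξ·ΔH°_rxn = 22.546 × -40.4 = -910.84 kJ/s
Sensible, feed 108→25 °C: -132.79 kJ/s
Outlet flows (mol/s): A 3.8544, B 22.546
Sensible, products 25→226 °C: 314.32 kJ/s
Q = ΔH = -729.31 kJ/s = -729.31 kW
Heat removed = 2625.5 MJ/h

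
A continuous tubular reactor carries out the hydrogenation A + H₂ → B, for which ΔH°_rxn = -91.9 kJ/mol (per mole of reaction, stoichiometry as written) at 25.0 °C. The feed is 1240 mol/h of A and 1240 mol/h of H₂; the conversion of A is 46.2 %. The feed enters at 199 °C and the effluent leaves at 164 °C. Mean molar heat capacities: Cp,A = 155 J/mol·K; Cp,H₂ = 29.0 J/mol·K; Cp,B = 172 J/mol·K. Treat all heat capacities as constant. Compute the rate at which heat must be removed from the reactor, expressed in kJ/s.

Extent of reaction ξ = 0.462 × 1240 = 572.88 mol/h
Reaction term: ξ·ΔH°_rxn = 572.88 × -91.9 = -52648 kJ/h
Sensible, feed 199→25 °C: -39700 kJ/h
Outlet flows (mol/h): A 667.12, H₂ 667.12, B 572.88
Sensible, products 25→164 °C: 30759 kJ/h
Q = ΔH = -61589 kJ/h = -17.108 kW
Heat removed = 17.108 kJ/s

Q_out = 17.1 kJ/s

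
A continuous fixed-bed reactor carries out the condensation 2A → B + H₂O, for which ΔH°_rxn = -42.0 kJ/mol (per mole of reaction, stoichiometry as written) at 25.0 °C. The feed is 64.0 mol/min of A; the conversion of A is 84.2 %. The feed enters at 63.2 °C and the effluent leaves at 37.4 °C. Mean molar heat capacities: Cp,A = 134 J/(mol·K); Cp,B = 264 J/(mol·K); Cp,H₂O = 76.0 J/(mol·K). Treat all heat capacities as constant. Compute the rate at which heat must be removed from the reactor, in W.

Q_out = 22100 W

Extent of reaction ξ = 0.842 × 64.0 / 2 = 26.944 mol/min
Reaction term: ξ·ΔH°_rxn = 26.944 × -42.0 = -1131.6 kJ/min
Sensible, feed 63.2→25 °C: -327.6 kJ/min
Outlet flows (mol/min): A 10.112, B 26.944, H₂O 26.944
Sensible, products 25→37.4 °C: 130.4 kJ/min
Q = ΔH = -1328.9 kJ/min = -22.148 kW
Heat removed = 22148 W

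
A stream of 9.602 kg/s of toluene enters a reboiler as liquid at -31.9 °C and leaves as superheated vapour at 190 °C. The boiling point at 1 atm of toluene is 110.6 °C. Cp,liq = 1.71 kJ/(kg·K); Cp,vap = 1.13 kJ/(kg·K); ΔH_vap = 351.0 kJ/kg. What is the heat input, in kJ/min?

Q = 394000 kJ/min

liquid -31.9→110.6 °C: 243.67 kJ/kg
vaporisation at 110.6 °C: 351 kJ/kg
vapour 110.6→190 °C: 89.722 kJ/kg
Δh = 243.67 + 351 + 89.722 = 684.4 kJ/kg
Q = ṁ·Δh = 9.602 kg/s × 684.4 kJ/kg = 6571.6 kJ/s
|Q| = 6571.6 kW = 394290 kJ/min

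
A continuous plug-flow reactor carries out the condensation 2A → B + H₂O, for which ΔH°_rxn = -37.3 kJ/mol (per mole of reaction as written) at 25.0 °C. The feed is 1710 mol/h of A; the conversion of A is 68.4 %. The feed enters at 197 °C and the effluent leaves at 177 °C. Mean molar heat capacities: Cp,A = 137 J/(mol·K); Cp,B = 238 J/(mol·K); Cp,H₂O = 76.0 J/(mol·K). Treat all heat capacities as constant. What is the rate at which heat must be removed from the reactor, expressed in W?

Q_out = 6370 W

Extent of reaction ξ = 0.684 × 1710 / 2 = 584.82 mol/h
Reaction term: ξ·ΔH°_rxn = 584.82 × -37.3 = -21814 kJ/h
Sensible, feed 197→25 °C: -40294 kJ/h
Outlet flows (mol/h): A 540.36, B 584.82, H₂O 584.82
Sensible, products 25→177 °C: 39165 kJ/h
Q = ΔH = -22943 kJ/h = -6.3732 kW
Heat removed = 6373.2 W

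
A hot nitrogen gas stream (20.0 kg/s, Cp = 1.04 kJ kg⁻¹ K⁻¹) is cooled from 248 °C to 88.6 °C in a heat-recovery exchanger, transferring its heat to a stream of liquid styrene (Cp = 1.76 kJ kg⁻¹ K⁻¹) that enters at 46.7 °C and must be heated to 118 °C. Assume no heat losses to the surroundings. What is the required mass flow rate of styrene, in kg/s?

Heat released by hot stream: Q = 20.0 × 1.04 × (248 − 88.6) = 3315.5 kJ/s
Energy balance on cold side (adiabatic exchanger): Q = ṁ_c·Cp_c·(T_c,out − T_c,in)
ṁ_c = 3315.5 / [1.76 × (118 − 46.7)] = 26.421 kg/s

ṁ_c = 26.4 kg/s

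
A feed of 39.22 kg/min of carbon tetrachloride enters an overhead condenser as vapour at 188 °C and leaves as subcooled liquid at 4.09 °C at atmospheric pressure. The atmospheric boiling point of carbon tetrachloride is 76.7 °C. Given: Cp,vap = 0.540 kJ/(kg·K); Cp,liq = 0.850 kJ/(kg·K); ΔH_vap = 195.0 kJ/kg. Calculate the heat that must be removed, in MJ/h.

Q_c = 746 MJ/h

vapour 188→76.7 °C: -60.102 kJ/kg
condensation at 76.7 °C: -195 kJ/kg
liquid 76.7→4.09 °C: -61.718 kJ/kg
Δh = -60.102 + -195 + -61.718 = -316.82 kJ/kg
Q = ṁ·Δh = 39.22 kg/min × -316.82 kJ/kg = -12426 kJ/min
|Q| = 207.1 kW = 745.54 MJ/h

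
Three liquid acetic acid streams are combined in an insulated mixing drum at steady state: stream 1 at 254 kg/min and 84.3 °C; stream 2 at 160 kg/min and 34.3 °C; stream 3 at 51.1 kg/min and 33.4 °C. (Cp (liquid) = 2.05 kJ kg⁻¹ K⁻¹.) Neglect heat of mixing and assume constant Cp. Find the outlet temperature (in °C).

T_out = 61.5 °C

Energy balance with Q = 0: Σ ṁᵢCp,ᵢ(T_out − Tᵢ) = 0
T_out = Σ ṁᵢCp,ᵢTᵢ / Σ ṁᵢCp,ᵢ
      = 58644 / 953.45 = 61.507 °C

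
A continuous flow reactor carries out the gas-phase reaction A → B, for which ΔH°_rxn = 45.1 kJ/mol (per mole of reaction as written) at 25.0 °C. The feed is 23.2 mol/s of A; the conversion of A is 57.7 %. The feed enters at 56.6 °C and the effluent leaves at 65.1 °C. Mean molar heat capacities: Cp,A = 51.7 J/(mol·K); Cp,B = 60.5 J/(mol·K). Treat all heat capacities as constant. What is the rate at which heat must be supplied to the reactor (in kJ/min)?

Q_in = 37100 kJ/min

Extent of reaction ξ = 0.577 × 23.2 = 13.386 mol/s
Reaction term: ξ·ΔH°_rxn = 13.386 × 45.1 = 603.73 kJ/s
Sensible, feed 56.6→25 °C: -37.902 kJ/s
Outlet flows (mol/s): A 9.8136, B 13.386
Sensible, products 25→65.1 °C: 52.821 kJ/s
Q = ΔH = 618.65 kJ/s = 618.65 kW
Heat supplied = 37119 kJ/min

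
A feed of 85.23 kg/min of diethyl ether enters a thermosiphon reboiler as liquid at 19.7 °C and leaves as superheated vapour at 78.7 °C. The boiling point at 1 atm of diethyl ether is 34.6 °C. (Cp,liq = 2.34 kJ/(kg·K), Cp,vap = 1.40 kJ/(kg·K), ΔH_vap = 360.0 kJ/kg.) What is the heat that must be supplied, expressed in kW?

Q = 649 kW

liquid 19.7→34.6 °C: 34.866 kJ/kg
vaporisation at 34.6 °C: 360 kJ/kg
vapour 34.6→78.7 °C: 61.74 kJ/kg
Δh = 34.866 + 360 + 61.74 = 456.61 kJ/kg
Q = ṁ·Δh = 85.23 kg/min × 456.61 kJ/kg = 38917 kJ/min
|Q| = 648.61 kW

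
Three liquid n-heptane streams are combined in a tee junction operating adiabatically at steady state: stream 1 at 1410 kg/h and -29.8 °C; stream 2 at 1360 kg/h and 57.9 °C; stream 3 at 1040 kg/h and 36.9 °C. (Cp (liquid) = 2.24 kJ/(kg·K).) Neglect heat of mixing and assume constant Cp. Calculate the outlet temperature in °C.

T_out = 19.7 °C

Adiabatic, steady state ⇒ Σ ṁᵢCp,ᵢ(T_out − Tᵢ) = 0
T_out = Σ ṁᵢCp,ᵢTᵢ / Σ ṁᵢCp,ᵢ
      = 168230 / 8534.4 = 19.712 °C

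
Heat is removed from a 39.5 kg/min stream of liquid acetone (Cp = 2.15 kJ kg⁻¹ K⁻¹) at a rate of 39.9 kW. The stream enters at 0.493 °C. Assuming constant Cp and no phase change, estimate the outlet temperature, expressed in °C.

Q = 39.9 kW = 2394 kJ/min
ΔT = Q/(ṁ·Cp) = 2394/(39.5×2.15) = 28.19 K
T_out = 0.493 − 28.19 = -27.697 °C

T_out = -27.7 °C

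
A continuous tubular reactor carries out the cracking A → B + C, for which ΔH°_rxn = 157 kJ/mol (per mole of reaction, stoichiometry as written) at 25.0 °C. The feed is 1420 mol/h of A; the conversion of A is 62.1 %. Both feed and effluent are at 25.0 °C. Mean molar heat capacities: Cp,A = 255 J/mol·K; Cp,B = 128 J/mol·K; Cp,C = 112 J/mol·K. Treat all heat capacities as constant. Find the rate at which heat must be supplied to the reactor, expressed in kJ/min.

Extent of reaction ξ = 0.621 × 1420 = 881.82 mol/h
Reaction term: ξ·ΔH°_rxn = 881.82 × 157 = 138450 kJ/h
Q = ΔH = 138450 kJ/h = 38.457 kW
Heat supplied = 2307.4 kJ/min

Q_in = 2310 kJ/min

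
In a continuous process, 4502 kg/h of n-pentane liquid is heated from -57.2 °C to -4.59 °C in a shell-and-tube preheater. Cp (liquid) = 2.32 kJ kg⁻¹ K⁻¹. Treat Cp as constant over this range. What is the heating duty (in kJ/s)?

Q = ṁ·Cp·ΔT = 4502 × 2.32 × (-4.59 − -57.2) = 549490 kJ/h
Converting: 549490 / 3600 s = 152.64 kW

Q = 153 kJ/s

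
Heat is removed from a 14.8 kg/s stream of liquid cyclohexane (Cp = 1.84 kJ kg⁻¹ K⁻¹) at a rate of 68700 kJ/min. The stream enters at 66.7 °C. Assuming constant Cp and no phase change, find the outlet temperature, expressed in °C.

Q = 68700 kJ/min = 1145 kJ/s
ΔT = Q/(ṁ·Cp) = 1145/(14.8×1.84) = 42.046 K
T_out = 66.7 − 42.046 = 24.654 °C

T_out = 24.7 °C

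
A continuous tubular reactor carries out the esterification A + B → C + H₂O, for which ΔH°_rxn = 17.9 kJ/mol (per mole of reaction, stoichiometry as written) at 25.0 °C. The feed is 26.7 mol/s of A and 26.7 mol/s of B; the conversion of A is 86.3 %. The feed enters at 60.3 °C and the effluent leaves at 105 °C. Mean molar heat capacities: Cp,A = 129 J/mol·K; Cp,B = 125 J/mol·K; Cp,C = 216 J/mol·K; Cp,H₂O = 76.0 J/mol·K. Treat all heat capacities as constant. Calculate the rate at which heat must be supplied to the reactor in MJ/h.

Extent of reaction ξ = 0.863 × 26.7 = 23.042 mol/s
Reaction term: ξ·ΔH°_rxn = 23.042 × 17.9 = 412.45 kJ/s
Sensible, feed 60.3→25 °C: -239.4 kJ/s
Outlet flows (mol/s): A 3.6579, B 3.6579, C 23.042, H₂O 23.042
Sensible, products 25→105 °C: 612.59 kJ/s
Q = ΔH = 785.65 kJ/s = 785.65 kW
Heat supplied = 2828.3 MJ/h

Q_in = 2830 MJ/h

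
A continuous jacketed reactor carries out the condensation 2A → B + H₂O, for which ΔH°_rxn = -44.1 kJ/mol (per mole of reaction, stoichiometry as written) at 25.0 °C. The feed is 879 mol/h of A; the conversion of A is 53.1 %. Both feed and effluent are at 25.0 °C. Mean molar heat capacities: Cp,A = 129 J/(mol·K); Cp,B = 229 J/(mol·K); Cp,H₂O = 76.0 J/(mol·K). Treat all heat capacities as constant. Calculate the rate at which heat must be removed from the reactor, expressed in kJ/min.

Q_out = 172 kJ/min

Extent of reaction ξ = 0.531 × 879 / 2 = 233.37 mol/h
Reaction term: ξ·ΔH°_rxn = 233.37 × -44.1 = -10292 kJ/h
Q = ΔH = -10292 kJ/h = -2.8588 kW
Heat removed = 171.53 kJ/min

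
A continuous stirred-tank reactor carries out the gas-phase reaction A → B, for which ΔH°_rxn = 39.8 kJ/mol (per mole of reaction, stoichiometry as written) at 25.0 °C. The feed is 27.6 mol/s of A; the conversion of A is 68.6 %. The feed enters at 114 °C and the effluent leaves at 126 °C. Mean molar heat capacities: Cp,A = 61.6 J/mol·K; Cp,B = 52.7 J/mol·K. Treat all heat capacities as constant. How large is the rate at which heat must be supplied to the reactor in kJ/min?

Q_in = 45400 kJ/min

Extent of reaction ξ = 0.686 × 27.6 = 18.934 mol/s
Reaction term: ξ·ΔH°_rxn = 18.934 × 39.8 = 753.56 kJ/s
Sensible, feed 114→25 °C: -151.31 kJ/s
Outlet flows (mol/s): A 8.6664, B 18.934
Sensible, products 25→126 °C: 154.7 kJ/s
Q = ΔH = 756.94 kJ/s = 756.94 kW
Heat supplied = 45416 kJ/min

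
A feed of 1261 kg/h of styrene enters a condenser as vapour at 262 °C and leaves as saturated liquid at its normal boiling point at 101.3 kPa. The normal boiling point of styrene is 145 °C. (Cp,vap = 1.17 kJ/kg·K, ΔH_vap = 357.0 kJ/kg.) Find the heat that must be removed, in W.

vapour 262→145 °C: -136.89 kJ/kg
condensation at 145 °C: -357 kJ/kg
Δh = -136.89 + -357 = -493.89 kJ/kg
Q = ṁ·Δh = 1261 kg/h × -493.89 kJ/kg = -622800 kJ/h
|Q| = 173 kW = 173000 W

Q_c = 173000 W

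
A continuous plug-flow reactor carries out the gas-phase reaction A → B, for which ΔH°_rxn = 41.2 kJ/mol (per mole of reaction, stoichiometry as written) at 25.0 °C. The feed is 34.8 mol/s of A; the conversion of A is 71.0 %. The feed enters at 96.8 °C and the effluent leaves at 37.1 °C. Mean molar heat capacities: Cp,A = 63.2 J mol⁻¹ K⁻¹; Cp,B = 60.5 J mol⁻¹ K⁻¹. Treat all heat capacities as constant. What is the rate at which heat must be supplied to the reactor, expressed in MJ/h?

Extent of reaction ξ = 0.710 × 34.8 = 24.708 mol/s
Reaction term: ξ·ΔH°_rxn = 24.708 × 41.2 = 1018 kJ/s
Sensible, feed 96.8→25 °C: -157.91 kJ/s
Outlet flows (mol/s): A 10.092, B 24.708
Sensible, products 25→37.1 °C: 25.805 kJ/s
Q = ΔH = 885.86 kJ/s = 885.86 kW
Heat supplied = 3189.1 MJ/h

Q_in = 3190 MJ/h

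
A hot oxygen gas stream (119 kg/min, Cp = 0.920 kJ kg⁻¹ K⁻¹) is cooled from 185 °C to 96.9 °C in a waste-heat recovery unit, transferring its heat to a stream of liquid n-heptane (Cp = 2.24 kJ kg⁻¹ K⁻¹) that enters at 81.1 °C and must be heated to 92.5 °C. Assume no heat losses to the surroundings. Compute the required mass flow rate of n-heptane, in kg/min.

ṁ_c = 378 kg/min

Heat released by hot stream: Q = 119 × 0.920 × (185 − 96.9) = 9645.2 kJ/min
Energy balance on cold side (adiabatic exchanger): Q = ṁ_c·Cp_c·(T_c,out − T_c,in)
ṁ_c = 9645.2 / [2.24 × (92.5 − 81.1)] = 377.71 kg/min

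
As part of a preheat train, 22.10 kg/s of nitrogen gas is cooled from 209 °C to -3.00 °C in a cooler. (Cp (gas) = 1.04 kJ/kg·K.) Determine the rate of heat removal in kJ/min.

Q_c = 292000 kJ/min

Q = ṁ·Cp·ΔT = 22.10 × 1.04 × (-3.00 − 209) = -4872.6 kJ/s
Cooling duty = 292360 kJ/min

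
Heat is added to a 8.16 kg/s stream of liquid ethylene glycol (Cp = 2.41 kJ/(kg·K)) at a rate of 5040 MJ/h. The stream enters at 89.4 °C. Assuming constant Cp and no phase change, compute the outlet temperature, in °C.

T_out = 161 °C

Q = 5040 MJ/h = 1400 kJ/s
ΔT = Q/(ṁ·Cp) = 1400/(8.16×2.41) = 71.19 K
T_out = 89.4 + 71.19 = 160.59 °C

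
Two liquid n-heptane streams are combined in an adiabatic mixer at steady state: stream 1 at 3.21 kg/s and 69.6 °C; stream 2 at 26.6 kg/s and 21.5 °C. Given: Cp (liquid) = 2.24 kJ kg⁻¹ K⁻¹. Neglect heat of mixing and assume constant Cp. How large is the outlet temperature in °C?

Energy balance with Q = 0: Σ ṁᵢCp,ᵢ(T_out − Tᵢ) = 0
Σ ṁᵢCp,ᵢTᵢ = 3.21×2.24×69.6 + 26.6×2.24×21.5 = 1781.5
Σ ṁᵢCp,ᵢ = 3.21×2.24 + 26.6×2.24 = 66.774
T_out = 1781.5 / 66.774 = 26.68 °C

T_out = 26.7 °C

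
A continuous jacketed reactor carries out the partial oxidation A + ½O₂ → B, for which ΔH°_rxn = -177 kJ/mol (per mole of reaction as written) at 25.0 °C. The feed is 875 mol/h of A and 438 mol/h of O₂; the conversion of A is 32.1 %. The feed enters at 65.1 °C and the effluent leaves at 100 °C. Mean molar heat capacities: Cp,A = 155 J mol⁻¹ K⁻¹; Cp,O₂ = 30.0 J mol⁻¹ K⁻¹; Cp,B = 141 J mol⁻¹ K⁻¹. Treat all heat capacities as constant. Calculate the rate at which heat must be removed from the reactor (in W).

Q_out = 12500 W

Extent of reaction ξ = 0.321 × 875 = 280.88 mol/h
Reaction term: ξ·ΔH°_rxn = 280.88 × -177 = -49715 kJ/h
Sensible, feed 65.1→25 °C: -5965.5 kJ/h
Outlet flows (mol/h): A 594.12, O₂ 297.56, B 280.88
Sensible, products 25→100 °C: 10546 kJ/h
Q = ΔH = -45134 kJ/h = -12.537 kW
Heat removed = 12537 W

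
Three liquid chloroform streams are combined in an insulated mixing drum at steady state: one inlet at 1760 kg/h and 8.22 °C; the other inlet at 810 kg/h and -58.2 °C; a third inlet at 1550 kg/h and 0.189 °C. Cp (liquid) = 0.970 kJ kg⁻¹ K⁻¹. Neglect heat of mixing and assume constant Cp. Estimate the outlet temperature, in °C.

T_out = -7.86 °C

Energy balance with Q = 0: Σ ṁᵢCp,ᵢ(T_out − Tᵢ) = 0
T_out = Σ ṁᵢCp,ᵢTᵢ / Σ ṁᵢCp,ᵢ
      = -31410 / 3996.4 = -7.8597 °C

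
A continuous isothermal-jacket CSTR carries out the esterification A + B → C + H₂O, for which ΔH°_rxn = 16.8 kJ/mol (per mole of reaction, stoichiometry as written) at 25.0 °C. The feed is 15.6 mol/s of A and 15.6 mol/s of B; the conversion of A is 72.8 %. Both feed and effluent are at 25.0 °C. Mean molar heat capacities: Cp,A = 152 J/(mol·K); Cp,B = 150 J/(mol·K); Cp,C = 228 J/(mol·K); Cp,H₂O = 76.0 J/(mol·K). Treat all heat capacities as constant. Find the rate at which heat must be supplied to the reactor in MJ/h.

Extent of reaction ξ = 0.728 × 15.6 = 11.357 mol/s
Reaction term: ξ·ΔH°_rxn = 11.357 × 16.8 = 190.79 kJ/s
Q = ΔH = 190.79 kJ/s = 190.79 kW
Heat supplied = 686.86 MJ/h

Q_in = 687 MJ/h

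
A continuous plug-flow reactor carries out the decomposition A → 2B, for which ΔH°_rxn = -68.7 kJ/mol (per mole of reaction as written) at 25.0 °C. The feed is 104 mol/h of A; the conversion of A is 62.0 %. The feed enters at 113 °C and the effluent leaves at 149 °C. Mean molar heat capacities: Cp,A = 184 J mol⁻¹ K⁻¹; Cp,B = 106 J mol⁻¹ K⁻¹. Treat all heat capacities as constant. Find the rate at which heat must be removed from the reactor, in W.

Extent of reaction ξ = 0.620 × 104 = 64.48 mol/h
Reaction term: ξ·ΔH°_rxn = 64.48 × -68.7 = -4429.8 kJ/h
Sensible, feed 113→25 °C: -1684 kJ/h
Outlet flows (mol/h): A 39.52, B 128.96
Sensible, products 25→149 °C: 2596.7 kJ/h
Q = ΔH = -3517 kJ/h = -0.97695 kW
Heat removed = 976.95 W

Q_out = 977 W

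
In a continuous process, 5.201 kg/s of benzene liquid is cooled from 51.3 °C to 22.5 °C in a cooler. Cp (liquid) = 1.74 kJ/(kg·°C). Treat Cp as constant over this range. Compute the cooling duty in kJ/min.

Q = ṁ·Cp·ΔT = 5.201 × 1.74 × (22.5 − 51.3) = -260.63 kJ/s
Cooling duty = 15638 kJ/min

Q_c = 15600 kJ/min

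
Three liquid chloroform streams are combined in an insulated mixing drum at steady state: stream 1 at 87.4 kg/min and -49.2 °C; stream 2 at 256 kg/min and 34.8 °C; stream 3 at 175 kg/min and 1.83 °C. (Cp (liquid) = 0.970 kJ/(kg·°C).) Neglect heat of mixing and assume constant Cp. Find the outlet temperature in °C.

T_out = 9.51 °C

Adiabatic, steady state ⇒ Σ ṁᵢCp,ᵢ(T_out − Tᵢ) = 0
T_out = Σ ṁᵢCp,ᵢTᵢ / Σ ṁᵢCp,ᵢ
      = 4781.1 / 502.85 = 9.508 °C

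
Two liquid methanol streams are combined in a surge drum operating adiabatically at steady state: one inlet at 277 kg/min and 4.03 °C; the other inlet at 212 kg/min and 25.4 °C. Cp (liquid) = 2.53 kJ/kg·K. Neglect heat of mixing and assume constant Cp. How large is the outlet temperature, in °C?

Energy balance with Q = 0: Σ ṁᵢCp,ᵢ(T_out − Tᵢ) = 0
Σ ṁᵢCp,ᵢTᵢ = 277×2.53×4.03 + 212×2.53×25.4 = 16448
Σ ṁᵢCp,ᵢ = 277×2.53 + 212×2.53 = 1237.2
T_out = 16448 / 1237.2 = 13.295 °C

T_out = 13.3 °C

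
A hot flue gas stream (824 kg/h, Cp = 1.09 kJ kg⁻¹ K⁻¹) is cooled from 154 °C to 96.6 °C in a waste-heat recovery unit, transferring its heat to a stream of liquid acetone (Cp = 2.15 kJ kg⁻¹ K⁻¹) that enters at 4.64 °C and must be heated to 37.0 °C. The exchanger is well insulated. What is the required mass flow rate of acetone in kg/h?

Heat released by hot stream: Q = 824 × 1.09 × (154 − 96.6) = 51554 kJ/h
Energy balance on cold side (adiabatic exchanger): Q = ṁ_c·Cp_c·(T_c,out − T_c,in)
ṁ_c = 51554 / [2.15 × (37.0 − 4.64)] = 741 kg/h

ṁ_c = 741 kg/h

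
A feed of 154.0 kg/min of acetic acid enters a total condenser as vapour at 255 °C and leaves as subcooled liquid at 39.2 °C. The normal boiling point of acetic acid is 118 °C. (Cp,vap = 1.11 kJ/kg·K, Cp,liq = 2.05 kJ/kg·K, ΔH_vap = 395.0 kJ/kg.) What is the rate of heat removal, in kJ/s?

Q_c = 1820 kJ/s

vapour 255→118 °C: -152.07 kJ/kg
condensation at 118 °C: -395 kJ/kg
liquid 118→39.2 °C: -161.54 kJ/kg
Δh = -152.07 + -395 + -161.54 = -708.61 kJ/kg
Q = ṁ·Δh = 154.0 kg/min × -708.61 kJ/kg = -109130 kJ/min
|Q| = 1818.8 kW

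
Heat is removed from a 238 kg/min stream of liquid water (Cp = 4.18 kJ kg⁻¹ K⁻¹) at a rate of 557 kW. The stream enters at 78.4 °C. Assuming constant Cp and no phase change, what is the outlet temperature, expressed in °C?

T_out = 44.8 °C

Q = 557 kW = 33420 kJ/min
ΔT = Q/(ṁ·Cp) = 33420/(238×4.18) = 33.593 K
T_out = 78.4 − 33.593 = 44.807 °C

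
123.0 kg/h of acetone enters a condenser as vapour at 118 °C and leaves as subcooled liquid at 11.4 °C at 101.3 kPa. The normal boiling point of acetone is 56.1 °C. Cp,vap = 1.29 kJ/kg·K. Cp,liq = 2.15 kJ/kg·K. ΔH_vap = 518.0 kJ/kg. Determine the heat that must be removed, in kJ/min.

Q_c = 1420 kJ/min

vapour 118→56.1 °C: -79.851 kJ/kg
condensation at 56.1 °C: -518 kJ/kg
liquid 56.1→11.4 °C: -96.105 kJ/kg
Δh = -79.851 + -518 + -96.105 = -693.96 kJ/kg
Q = ṁ·Δh = 123.0 kg/h × -693.96 kJ/kg = -85357 kJ/h
|Q| = 23.71 kW = 1422.6 kJ/min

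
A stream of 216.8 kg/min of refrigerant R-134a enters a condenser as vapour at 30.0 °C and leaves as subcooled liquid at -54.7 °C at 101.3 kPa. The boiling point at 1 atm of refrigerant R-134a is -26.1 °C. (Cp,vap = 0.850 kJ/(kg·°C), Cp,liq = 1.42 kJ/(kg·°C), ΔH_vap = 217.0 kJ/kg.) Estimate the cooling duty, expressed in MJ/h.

Q_c = 3970 MJ/h

vapour 30.0→-26.1 °C: -47.685 kJ/kg
condensation at -26.1 °C: -217 kJ/kg
liquid -26.1→-54.7 °C: -40.612 kJ/kg
Δh = -47.685 + -217 + -40.612 = -305.3 kJ/kg
Q = ṁ·Δh = 216.8 kg/min × -305.3 kJ/kg = -66188 kJ/min
|Q| = 1103.1 kW = 3971.3 MJ/h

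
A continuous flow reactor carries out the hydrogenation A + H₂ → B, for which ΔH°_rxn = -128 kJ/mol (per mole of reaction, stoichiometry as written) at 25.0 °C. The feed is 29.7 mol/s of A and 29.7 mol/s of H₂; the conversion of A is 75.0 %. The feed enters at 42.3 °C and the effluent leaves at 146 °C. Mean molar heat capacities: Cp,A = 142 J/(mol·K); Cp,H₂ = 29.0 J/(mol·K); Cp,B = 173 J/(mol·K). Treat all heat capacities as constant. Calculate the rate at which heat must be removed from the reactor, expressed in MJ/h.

Q_out = 8350 MJ/h

Extent of reaction ξ = 0.750 × 29.7 = 22.275 mol/s
Reaction term: ξ·ΔH°_rxn = 22.275 × -128 = -2851.2 kJ/s
Sensible, feed 42.3→25 °C: -87.862 kJ/s
Outlet flows (mol/s): A 7.425, H₂ 7.425, B 22.275
Sensible, products 25→146 °C: 619.91 kJ/s
Q = ΔH = -2319.1 kJ/s = -2319.1 kW
Heat removed = 8348.9 MJ/h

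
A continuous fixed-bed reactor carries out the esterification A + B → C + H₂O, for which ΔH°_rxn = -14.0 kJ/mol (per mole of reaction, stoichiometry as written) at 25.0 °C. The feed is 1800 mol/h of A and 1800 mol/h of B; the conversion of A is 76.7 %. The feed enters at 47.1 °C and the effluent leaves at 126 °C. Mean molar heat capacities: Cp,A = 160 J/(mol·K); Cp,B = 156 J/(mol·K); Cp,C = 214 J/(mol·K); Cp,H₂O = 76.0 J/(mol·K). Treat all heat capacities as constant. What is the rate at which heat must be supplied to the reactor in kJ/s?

Extent of reaction ξ = 0.767 × 1800 = 1380.6 mol/h
Reaction term: ξ·ΔH°_rxn = 1380.6 × -14.0 = -19328 kJ/h
Sensible, feed 47.1→25 °C: -12570 kJ/h
Outlet flows (mol/h): A 419.4, B 419.4, C 1380.6, H₂O 1380.6
Sensible, products 25→126 °C: 53823 kJ/h
Q = ΔH = 21924 kJ/h = 6.0901 kW
Heat supplied = 6.0901 kJ/s

Q_in = 6.09 kJ/s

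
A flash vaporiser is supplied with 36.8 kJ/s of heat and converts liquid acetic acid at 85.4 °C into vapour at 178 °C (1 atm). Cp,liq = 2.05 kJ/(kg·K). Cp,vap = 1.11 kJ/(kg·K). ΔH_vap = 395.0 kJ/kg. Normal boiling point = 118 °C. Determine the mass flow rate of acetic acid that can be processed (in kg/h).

ṁ = 251 kg/h

Δh = 2.05×(118−85.4) + 395.0 + 1.11×(178−118) = 528.43 kJ/kg
Q = 36.8 kJ/s = 36.8 kJ/s = 132480 kJ/h
ṁ = Q/Δh = 132480 / 528.43 = 250.7 kg/h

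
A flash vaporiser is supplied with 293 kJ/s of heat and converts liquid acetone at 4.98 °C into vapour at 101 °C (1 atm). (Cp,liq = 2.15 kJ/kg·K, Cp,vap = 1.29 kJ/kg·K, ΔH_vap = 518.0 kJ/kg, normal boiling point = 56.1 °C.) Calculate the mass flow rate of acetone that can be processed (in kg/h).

ṁ = 1540 kg/h

Δh = 2.15×(56.1−4.98) + 518.0 + 1.29×(101−56.1) = 685.83 kJ/kg
Q = 293 kJ/s = 293 kJ/s = 1.0548e+06 kJ/h
ṁ = Q/Δh = 1.0548e+06 / 685.83 = 1538 kg/h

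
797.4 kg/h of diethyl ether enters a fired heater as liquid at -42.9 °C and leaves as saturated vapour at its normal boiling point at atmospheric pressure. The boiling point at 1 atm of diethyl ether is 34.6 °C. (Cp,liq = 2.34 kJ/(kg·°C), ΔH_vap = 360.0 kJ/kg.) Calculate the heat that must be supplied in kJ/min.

liquid -42.9→34.6 °C: 181.35 kJ/kg
vaporisation at 34.6 °C: 360 kJ/kg
Δh = 181.35 + 360 = 541.35 kJ/kg
Q = ṁ·Δh = 797.4 kg/h × 541.35 kJ/kg = 431670 kJ/h
|Q| = 119.91 kW = 7194.5 kJ/min

Q = 7190 kJ/min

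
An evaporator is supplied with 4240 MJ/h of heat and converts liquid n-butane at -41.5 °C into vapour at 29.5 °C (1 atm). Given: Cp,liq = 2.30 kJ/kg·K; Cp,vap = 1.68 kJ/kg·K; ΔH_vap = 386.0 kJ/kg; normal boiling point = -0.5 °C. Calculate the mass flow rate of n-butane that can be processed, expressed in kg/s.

Δh = 2.30×(-0.5−-41.5) + 386.0 + 1.68×(29.5−-0.5) = 530.7 kJ/kg
Q = 4240 MJ/h = 1177.8 kJ/s = 1177.8 kJ/s
ṁ = Q/Δh = 1177.8 / 530.7 = 2.2193 kg/s

ṁ = 2.22 kg/s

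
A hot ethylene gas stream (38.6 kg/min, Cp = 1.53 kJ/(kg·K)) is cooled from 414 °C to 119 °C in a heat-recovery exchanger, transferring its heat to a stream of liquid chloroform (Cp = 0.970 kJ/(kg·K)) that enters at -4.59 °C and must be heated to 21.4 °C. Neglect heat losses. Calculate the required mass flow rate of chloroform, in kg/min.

Heat released by hot stream: Q = 38.6 × 1.53 × (414 − 119) = 17422 kJ/min
Energy balance on cold side (adiabatic exchanger): Q = ṁ_c·Cp_c·(T_c,out − T_c,in)
ṁ_c = 17422 / [0.970 × (21.4 − -4.59)] = 691.07 kg/min

ṁ_c = 691 kg/min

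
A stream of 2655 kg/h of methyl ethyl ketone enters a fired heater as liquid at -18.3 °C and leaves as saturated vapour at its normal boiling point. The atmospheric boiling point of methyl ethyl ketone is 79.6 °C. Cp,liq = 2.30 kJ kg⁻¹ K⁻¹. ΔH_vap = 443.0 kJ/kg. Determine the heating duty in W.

liquid -18.3→79.6 °C: 225.17 kJ/kg
vaporisation at 79.6 °C: 443 kJ/kg
Δh = 225.17 + 443 = 668.17 kJ/kg
Q = ṁ·Δh = 2655 kg/h × 668.17 kJ/kg = 1.774e+06 kJ/h
|Q| = 492.78 kW = 492780 W

Q = 493000 W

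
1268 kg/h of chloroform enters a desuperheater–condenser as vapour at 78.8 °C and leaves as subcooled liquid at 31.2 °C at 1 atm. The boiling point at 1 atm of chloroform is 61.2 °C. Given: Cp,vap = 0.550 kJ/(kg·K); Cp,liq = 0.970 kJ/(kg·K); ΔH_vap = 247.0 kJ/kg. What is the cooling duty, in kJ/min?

Q_c = 6040 kJ/min

vapour 78.8→61.2 °C: -9.68 kJ/kg
condensation at 61.2 °C: -247 kJ/kg
liquid 61.2→31.2 °C: -29.1 kJ/kg
Δh = -9.68 + -247 + -29.1 = -285.78 kJ/kg
Q = ṁ·Δh = 1268 kg/h × -285.78 kJ/kg = -362370 kJ/h
|Q| = 100.66 kW = 6039.5 kJ/min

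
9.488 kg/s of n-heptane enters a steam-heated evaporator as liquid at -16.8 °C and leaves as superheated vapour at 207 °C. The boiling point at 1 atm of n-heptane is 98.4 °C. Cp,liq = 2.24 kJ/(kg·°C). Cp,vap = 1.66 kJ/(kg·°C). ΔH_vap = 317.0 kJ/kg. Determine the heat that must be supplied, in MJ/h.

liquid -16.8→98.4 °C: 258.05 kJ/kg
vaporisation at 98.4 °C: 317 kJ/kg
vapour 98.4→207 °C: 180.28 kJ/kg
Δh = 258.05 + 317 + 180.28 = 755.32 kJ/kg
Q = ṁ·Δh = 9.488 kg/s × 755.32 kJ/kg = 7166.5 kJ/s
|Q| = 7166.5 kW = 25799 MJ/h

Q = 25800 MJ/h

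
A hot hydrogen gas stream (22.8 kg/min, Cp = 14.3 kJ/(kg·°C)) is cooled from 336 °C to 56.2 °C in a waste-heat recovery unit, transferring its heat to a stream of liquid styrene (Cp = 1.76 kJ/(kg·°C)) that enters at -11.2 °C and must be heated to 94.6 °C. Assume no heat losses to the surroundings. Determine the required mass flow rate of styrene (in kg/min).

Heat released by hot stream: Q = 22.8 × 14.3 × (336 − 56.2) = 91226 kJ/min
Energy balance on cold side (adiabatic exchanger): Q = ṁ_c·Cp_c·(T_c,out − T_c,in)
ṁ_c = 91226 / [1.76 × (94.6 − -11.2)] = 489.91 kg/min

ṁ_c = 490 kg/min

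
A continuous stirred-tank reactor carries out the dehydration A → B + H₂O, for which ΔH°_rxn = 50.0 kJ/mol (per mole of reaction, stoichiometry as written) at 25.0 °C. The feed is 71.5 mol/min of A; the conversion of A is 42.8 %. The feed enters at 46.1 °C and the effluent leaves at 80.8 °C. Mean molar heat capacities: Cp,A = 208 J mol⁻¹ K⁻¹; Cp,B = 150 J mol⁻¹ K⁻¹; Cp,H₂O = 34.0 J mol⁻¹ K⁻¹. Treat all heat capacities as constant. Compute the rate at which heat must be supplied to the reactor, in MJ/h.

Q_in = 120 MJ/h

Extent of reaction ξ = 0.428 × 71.5 = 30.602 mol/min
Reaction term: ξ·ΔH°_rxn = 30.602 × 50.0 = 1530.1 kJ/min
Sensible, feed 46.1→25 °C: -313.8 kJ/min
Outlet flows (mol/min): A 40.898, B 30.602, H₂O 30.602
Sensible, products 25→80.8 °C: 788.88 kJ/min
Q = ΔH = 2005.2 kJ/min = 33.42 kW
Heat supplied = 120.31 MJ/h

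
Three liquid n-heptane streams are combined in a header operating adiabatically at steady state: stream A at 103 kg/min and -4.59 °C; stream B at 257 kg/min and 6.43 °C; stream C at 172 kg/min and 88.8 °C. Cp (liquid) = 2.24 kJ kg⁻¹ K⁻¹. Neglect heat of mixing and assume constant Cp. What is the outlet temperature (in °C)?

T_out = 30.9 °C

No heat crosses the boundary, so H_out = H_in.
Σ ṁᵢCp,ᵢTᵢ = 103×2.24×-4.59 + 257×2.24×6.43 + 172×2.24×88.8 = 36855
Σ ṁᵢCp,ᵢ = 103×2.24 + 257×2.24 + 172×2.24 = 1191.7
T_out = 36855 / 1191.7 = 30.927 °C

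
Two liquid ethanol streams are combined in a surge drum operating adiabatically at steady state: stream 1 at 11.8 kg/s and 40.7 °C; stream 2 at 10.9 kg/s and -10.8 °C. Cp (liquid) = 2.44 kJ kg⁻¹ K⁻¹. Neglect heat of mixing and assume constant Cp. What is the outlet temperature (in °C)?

T_out = 16.0 °C

Adiabatic, steady state ⇒ Σ ṁᵢCp,ᵢ(T_out − Tᵢ) = 0
Σ ṁᵢCp,ᵢTᵢ = 11.8×2.44×40.7 + 10.9×2.44×-10.8 = 884.6
Σ ṁᵢCp,ᵢ = 11.8×2.44 + 10.9×2.44 = 55.388
T_out = 884.6 / 55.388 = 15.971 °C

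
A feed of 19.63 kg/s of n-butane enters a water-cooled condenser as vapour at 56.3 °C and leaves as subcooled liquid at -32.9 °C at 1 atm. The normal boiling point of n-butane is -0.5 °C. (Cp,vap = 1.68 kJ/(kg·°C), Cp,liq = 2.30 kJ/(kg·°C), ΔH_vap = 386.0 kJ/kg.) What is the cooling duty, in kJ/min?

Q_c = 655000 kJ/min

vapour 56.3→-0.5 °C: -95.424 kJ/kg
condensation at -0.5 °C: -386 kJ/kg
liquid -0.5→-32.9 °C: -74.52 kJ/kg
Δh = -95.424 + -386 + -74.52 = -555.94 kJ/kg
Q = ṁ·Δh = 19.63 kg/s × -555.94 kJ/kg = -10913 kJ/s
|Q| = 10913 kW = 654790 kJ/min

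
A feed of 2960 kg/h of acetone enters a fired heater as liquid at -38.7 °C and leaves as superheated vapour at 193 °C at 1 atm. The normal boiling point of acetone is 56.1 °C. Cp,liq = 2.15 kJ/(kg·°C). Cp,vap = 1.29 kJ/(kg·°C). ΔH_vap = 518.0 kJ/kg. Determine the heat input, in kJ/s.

liquid -38.7→56.1 °C: 203.82 kJ/kg
vaporisation at 56.1 °C: 518 kJ/kg
vapour 56.1→193 °C: 176.6 kJ/kg
Δh = 203.82 + 518 + 176.6 = 898.42 kJ/kg
Q = ṁ·Δh = 2960 kg/h × 898.42 kJ/kg = 2.6593e+06 kJ/h
|Q| = 738.7 kW

Q = 739 kJ/s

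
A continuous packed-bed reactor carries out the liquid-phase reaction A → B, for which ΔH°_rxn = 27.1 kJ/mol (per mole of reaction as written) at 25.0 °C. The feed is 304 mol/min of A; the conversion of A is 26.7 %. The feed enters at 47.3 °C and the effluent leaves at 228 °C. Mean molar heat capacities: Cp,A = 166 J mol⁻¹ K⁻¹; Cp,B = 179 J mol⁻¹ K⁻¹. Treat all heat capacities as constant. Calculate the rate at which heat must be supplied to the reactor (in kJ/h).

Q_in = 692000 kJ/h

Extent of reaction ξ = 0.267 × 304 = 81.168 mol/min
Reaction term: ξ·ΔH°_rxn = 81.168 × 27.1 = 2199.7 kJ/min
Sensible, feed 47.3→25 °C: -1125.3 kJ/min
Outlet flows (mol/min): A 222.83, B 81.168
Sensible, products 25→228 °C: 10458 kJ/min
Q = ΔH = 11533 kJ/min = 192.21 kW
Heat supplied = 691960 kJ/h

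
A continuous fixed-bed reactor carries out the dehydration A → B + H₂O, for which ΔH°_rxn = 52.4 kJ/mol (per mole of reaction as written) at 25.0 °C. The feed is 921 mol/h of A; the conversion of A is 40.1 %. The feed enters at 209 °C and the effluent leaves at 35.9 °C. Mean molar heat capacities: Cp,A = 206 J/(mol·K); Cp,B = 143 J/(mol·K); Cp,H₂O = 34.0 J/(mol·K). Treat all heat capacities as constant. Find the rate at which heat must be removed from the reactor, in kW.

Extent of reaction ξ = 0.401 × 921 = 369.32 mol/h
Reaction term: ξ·ΔH°_rxn = 369.32 × 52.4 = 19352 kJ/h
Sensible, feed 209→25 °C: -34910 kJ/h
Outlet flows (mol/h): A 551.68, B 369.32, H₂O 369.32
Sensible, products 25→35.9 °C: 1951.3 kJ/h
Q = ΔH = -13606 kJ/h = -3.7794 kW
Heat removed = 3.7794 kW

Q_out = 3.78 kW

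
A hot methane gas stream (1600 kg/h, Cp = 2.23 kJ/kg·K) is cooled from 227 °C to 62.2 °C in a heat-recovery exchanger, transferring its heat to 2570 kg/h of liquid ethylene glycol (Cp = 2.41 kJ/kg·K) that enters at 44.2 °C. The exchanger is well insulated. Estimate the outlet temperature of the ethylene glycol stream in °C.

T_c,out = 139 °C

Heat released by hot stream: Q = 1600 × 2.23 × (227 − 62.2) = 588010 kJ/h
Energy balance on cold side (adiabatic exchanger): Q = ṁ_c·Cp_c·(T_c,out − T_c,in)
T_c,out = 44.2 + 588010/(2570 × 2.41) = 139.14 °C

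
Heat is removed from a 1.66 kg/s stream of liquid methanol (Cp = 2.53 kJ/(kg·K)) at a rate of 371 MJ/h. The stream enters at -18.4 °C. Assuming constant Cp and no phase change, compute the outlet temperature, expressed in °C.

Q = 371 MJ/h = 103.06 kJ/s
ΔT = Q/(ṁ·Cp) = 103.06/(1.66×2.53) = 24.538 K
T_out = -18.4 − 24.538 = -42.938 °C

T_out = -42.9 °C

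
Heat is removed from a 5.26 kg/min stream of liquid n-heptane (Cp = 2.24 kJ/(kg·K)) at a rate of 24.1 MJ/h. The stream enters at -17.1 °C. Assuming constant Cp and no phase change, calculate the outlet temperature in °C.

T_out = -51.2 °C

Q = 24.1 MJ/h = 401.67 kJ/min
ΔT = Q/(ṁ·Cp) = 401.67/(5.26×2.24) = 34.09 K
T_out = -17.1 − 34.09 = -51.19 °C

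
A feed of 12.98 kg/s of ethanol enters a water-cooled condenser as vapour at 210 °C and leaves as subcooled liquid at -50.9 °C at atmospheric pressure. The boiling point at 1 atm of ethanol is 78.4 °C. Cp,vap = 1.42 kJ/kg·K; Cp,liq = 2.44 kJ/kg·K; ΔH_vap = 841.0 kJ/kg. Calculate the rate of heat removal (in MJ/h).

Q_c = 62800 MJ/h

vapour 210→78.4 °C: -186.87 kJ/kg
condensation at 78.4 °C: -841 kJ/kg
liquid 78.4→-50.9 °C: -315.49 kJ/kg
Δh = -186.87 + -841 + -315.49 = -1343.4 kJ/kg
Q = ṁ·Δh = 12.98 kg/s × -1343.4 kJ/kg = -17437 kJ/s
|Q| = 17437 kW = 62773 MJ/h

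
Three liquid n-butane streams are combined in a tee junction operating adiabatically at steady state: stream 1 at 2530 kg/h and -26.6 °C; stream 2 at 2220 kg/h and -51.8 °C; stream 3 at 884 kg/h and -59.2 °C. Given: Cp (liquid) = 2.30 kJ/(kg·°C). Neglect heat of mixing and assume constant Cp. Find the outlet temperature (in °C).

T_out = -41.6 °C

No heat crosses the boundary, so H_out = H_in.
Σ ṁᵢCp,ᵢTᵢ = 2530×2.30×-26.6 + 2220×2.30×-51.8 + 884×2.30×-59.2 = -539640
Σ ṁᵢCp,ᵢ = 2530×2.30 + 2220×2.30 + 884×2.30 = 12958
T_out = -539640 / 12958 = -41.645 °C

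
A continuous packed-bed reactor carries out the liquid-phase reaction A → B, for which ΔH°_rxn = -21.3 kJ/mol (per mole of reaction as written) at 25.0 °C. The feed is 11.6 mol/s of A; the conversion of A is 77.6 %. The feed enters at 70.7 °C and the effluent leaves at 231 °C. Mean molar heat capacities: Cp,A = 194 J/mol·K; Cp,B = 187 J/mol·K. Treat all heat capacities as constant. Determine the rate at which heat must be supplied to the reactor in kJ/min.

Extent of reaction ξ = 0.776 × 11.6 = 9.0016 mol/s
Reaction term: ξ·ΔH°_rxn = 9.0016 × -21.3 = -191.73 kJ/s
Sensible, feed 70.7→25 °C: -102.84 kJ/s
Outlet flows (mol/s): A 2.5984, B 9.0016
Sensible, products 25→231 °C: 450.6 kJ/s
Q = ΔH = 156.02 kJ/s = 156.02 kW
Heat supplied = 9361.5 kJ/min

Q_in = 9360 kJ/min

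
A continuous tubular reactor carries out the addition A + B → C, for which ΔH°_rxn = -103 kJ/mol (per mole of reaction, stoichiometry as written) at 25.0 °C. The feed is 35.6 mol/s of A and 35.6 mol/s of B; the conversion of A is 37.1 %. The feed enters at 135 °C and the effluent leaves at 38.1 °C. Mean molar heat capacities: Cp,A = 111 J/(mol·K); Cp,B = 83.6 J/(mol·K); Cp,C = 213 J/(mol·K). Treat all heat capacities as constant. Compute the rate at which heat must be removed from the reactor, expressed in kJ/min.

Q_out = 122000 kJ/min

Extent of reaction ξ = 0.371 × 35.6 = 13.208 mol/s
Reaction term: ξ·ΔH°_rxn = 13.208 × -103 = -1360.4 kJ/s
Sensible, feed 135→25 °C: -762.05 kJ/s
Outlet flows (mol/s): A 22.392, B 22.392, C 13.208
Sensible, products 25→38.1 °C: 93.937 kJ/s
Q = ΔH = -2028.5 kJ/s = -2028.5 kW
Heat removed = 121710 kJ/min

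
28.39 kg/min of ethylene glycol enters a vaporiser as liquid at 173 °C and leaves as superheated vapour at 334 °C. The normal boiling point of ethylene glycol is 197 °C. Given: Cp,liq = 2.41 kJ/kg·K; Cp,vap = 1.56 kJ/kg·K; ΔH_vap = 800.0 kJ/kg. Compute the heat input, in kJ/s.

Q = 507 kJ/s

liquid 173→197 °C: 57.84 kJ/kg
vaporisation at 197 °C: 800 kJ/kg
vapour 197→334 °C: 213.72 kJ/kg
Δh = 57.84 + 800 + 213.72 = 1071.6 kJ/kg
Q = ṁ·Δh = 28.39 kg/min × 1071.6 kJ/kg = 30422 kJ/min
|Q| = 507.03 kW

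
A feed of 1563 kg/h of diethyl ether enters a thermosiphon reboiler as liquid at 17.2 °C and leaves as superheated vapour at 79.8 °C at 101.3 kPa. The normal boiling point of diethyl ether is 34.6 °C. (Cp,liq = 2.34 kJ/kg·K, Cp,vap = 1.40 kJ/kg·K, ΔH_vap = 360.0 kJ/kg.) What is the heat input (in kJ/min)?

Q = 12100 kJ/min

liquid 17.2→34.6 °C: 40.716 kJ/kg
vaporisation at 34.6 °C: 360 kJ/kg
vapour 34.6→79.8 °C: 63.28 kJ/kg
Δh = 40.716 + 360 + 63.28 = 464 kJ/kg
Q = ṁ·Δh = 1563 kg/h × 464 kJ/kg = 725230 kJ/h
|Q| = 201.45 kW = 12087 kJ/min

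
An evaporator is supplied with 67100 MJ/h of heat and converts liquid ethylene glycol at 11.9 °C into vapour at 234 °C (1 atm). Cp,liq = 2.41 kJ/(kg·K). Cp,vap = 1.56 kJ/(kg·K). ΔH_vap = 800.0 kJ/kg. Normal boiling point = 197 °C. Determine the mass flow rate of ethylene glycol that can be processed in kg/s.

ṁ = 14.3 kg/s

Δh = 2.41×(197−11.9) + 800.0 + 1.56×(234−197) = 1303.8 kJ/kg
Q = 67100 MJ/h = 18639 kJ/s = 18639 kJ/s
ṁ = Q/Δh = 18639 / 1303.8 = 14.296 kg/s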